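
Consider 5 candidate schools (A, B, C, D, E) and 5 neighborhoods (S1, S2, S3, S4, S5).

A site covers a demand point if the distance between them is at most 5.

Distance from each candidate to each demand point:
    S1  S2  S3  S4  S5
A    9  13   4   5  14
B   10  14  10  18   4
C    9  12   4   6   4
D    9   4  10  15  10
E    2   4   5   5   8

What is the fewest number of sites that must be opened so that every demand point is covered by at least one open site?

2

Coverage sets (demand points within 5 of each site):
  A: {S3, S4}
  B: {S5}
  C: {S3, S5}
  D: {S2}
  E: {S1, S2, S3, S4}
No single site covers all 5 demand points.
But {B, E} covers everything, so the minimum is 2.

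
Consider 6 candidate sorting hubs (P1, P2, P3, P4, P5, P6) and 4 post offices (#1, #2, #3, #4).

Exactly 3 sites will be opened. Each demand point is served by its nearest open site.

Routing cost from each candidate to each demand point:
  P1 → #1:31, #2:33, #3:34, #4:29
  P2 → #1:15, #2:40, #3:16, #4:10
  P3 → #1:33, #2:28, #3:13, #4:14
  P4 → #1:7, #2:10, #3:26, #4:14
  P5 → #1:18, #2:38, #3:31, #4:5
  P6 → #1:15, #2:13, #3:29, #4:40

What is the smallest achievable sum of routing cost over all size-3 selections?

35

Open {P3, P4, P5}.
  #1→P4 7, #2→P4 10, #3→P3 13, #4→P5 5  ⇒ total 35.
Compare {P2, P4, P5}: total 38.
Compare {P2, P3, P4}: total 40.
No size-3 selection does better; minimum is 35.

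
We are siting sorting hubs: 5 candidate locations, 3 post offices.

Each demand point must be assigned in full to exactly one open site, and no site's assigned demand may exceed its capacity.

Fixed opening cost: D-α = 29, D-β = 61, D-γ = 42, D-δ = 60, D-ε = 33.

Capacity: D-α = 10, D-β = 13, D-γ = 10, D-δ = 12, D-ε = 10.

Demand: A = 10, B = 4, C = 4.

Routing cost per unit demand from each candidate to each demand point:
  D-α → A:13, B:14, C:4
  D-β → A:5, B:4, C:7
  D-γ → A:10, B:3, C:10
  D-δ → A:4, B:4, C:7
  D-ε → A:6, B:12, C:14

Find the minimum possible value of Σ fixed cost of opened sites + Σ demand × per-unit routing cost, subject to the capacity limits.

Open {D-γ, D-ε}; cheapest assignment that respects the capacities:
  D-γ (cap 10, load 8): B, C — cost 4×3 + 4×10 = 52
  D-ε (cap 10, load 10): A — cost 10×6 = 60
  Shipping 112, fixed 75 → total 187.
  Any other capacity-feasible assignment to {D-γ, D-ε} ships for at least 112.
Compare {D-α, D-γ, D-ε}: its best feasible assignment gives total 192.
Compare {D-α, D-ε}: its best feasible assignment gives total 194.
Every other set of open sites that can feasibly serve all demand totals ≥ 192 even under its best assignment. Minimum: 187.

187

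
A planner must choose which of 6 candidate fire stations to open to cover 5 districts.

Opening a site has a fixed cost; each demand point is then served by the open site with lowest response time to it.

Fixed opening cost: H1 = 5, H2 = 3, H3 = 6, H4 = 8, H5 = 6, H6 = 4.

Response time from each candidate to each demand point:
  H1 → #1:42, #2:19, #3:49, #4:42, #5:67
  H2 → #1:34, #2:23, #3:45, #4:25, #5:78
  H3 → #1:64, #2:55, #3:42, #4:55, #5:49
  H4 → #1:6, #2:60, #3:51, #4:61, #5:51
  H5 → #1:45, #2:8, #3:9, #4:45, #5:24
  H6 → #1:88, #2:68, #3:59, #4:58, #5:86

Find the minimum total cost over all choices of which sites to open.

89

Open {H2, H4, H5}: assign each demand point to its cheapest open site.
  #1→H4 6, #2→H5 8, #3→H5 9, #4→H2 25, #5→H5 24
  response time 72, fixed 17 → total 89.
Compare {H2, H4, H5, H6}: response time 72 + fixed 21 = 93.
Compare {H1, H2, H4, H5}: response time 72 + fixed 22 = 94.
Compare {H2, H3, H4, H5}: response time 72 + fixed 23 = 95.
All other subsets cost ≥ 93. Minimum total cost: 89.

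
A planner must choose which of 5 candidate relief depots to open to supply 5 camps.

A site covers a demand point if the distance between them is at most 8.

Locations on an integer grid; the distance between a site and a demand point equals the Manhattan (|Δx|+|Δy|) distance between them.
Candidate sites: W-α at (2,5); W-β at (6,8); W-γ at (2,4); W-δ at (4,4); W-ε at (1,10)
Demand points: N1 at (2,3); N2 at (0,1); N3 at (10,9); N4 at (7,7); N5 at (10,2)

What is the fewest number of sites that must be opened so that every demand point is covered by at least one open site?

2

Coverage sets (demand points within 8 of each site):
  W-α: {N1, N2, N4}
  W-β: {N3, N4}
  W-γ: {N1, N2, N4}
  W-δ: {N1, N2, N4, N5}
  W-ε: {N1}
No single site covers all 5 demand points.
But {W-β, W-δ} covers everything, so the minimum is 2.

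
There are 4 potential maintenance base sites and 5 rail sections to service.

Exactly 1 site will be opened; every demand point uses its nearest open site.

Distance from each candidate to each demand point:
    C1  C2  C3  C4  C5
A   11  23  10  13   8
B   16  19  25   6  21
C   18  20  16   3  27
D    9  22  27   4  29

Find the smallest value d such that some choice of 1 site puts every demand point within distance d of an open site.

23

Open {A}.
  Farthest demand point is C2 at distance 23 (to A); all others are ≤ 23.
With {B} the worst case is 25.
With {C} the worst case is 27.
No size-1 selection achieves below 23.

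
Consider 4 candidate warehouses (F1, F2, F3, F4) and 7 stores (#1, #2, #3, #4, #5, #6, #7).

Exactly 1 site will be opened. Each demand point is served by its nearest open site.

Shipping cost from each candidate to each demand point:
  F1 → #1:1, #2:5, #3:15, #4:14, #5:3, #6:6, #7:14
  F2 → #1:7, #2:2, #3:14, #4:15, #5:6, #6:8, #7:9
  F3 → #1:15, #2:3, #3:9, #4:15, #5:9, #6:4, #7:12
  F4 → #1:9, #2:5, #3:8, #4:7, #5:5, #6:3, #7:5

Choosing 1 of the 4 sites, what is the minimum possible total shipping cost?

Open {F4}.
  #1→F4 9, #2→F4 5, #3→F4 8, #4→F4 7, #5→F4 5, #6→F4 3, #7→F4 5  ⇒ total 42.
Compare {F1}: total 58.
Compare {F2}: total 61.
No size-1 selection does better; minimum is 42.

42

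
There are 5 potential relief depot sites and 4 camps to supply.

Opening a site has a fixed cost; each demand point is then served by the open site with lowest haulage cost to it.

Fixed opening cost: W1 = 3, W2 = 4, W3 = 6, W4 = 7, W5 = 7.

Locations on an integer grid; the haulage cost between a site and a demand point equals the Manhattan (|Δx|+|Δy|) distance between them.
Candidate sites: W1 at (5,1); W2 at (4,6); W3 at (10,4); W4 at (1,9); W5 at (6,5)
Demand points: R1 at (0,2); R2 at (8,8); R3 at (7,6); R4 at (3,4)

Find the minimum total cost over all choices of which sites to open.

Open {W2}: assign each demand point to its cheapest open site.
  R1→W2 8, R2→W2 6, R3→W2 3, R4→W2 3
  haulage cost 20, fixed 4 → total 24.
Compare {W1, W2}: haulage cost 18 + fixed 7 = 25.
Compare {W5}: haulage cost 20 + fixed 7 = 27.
Compare {W1, W5}: haulage cost 17 + fixed 10 = 27.
All other subsets cost ≥ 25. Minimum total cost: 24.

24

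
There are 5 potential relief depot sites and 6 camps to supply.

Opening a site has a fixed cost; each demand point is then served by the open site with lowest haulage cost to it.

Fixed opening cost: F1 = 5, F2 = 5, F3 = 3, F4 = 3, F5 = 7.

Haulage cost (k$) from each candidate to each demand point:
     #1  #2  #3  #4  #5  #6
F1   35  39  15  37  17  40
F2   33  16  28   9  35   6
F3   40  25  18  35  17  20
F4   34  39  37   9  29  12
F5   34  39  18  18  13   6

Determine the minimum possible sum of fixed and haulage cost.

Open {F1, F2}: assign each demand point to its cheapest open site.
  #1→F2 33, #2→F2 16, #3→F1 15, #4→F2 9, #5→F1 17, #6→F2 6
  haulage cost 96, fixed 10 → total 106.
Compare {F2, F3}: haulage cost 99 + fixed 8 = 107.
Compare {F2, F5}: haulage cost 95 + fixed 12 = 107.
Compare {F1, F2, F3}: haulage cost 96 + fixed 13 = 109.
All other subsets cost ≥ 107. Minimum total cost: 106.

106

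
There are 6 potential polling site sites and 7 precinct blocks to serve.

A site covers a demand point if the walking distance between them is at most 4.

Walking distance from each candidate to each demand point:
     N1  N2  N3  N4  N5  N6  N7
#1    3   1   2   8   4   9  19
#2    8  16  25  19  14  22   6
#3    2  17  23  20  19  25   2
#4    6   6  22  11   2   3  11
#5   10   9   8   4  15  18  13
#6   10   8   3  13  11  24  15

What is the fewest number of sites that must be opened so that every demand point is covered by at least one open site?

4

Coverage sets (demand points within 4 of each site):
  #1: {N1, N2, N3, N5}
  #2: {}
  #3: {N1, N7}
  #4: {N5, N6}
  #5: {N4}
  #6: {N3}
No 3 sites suffice: every size-3 union leaves at least one demand point uncovered.
But {#1, #3, #4, #5} covers everything, so the minimum is 4.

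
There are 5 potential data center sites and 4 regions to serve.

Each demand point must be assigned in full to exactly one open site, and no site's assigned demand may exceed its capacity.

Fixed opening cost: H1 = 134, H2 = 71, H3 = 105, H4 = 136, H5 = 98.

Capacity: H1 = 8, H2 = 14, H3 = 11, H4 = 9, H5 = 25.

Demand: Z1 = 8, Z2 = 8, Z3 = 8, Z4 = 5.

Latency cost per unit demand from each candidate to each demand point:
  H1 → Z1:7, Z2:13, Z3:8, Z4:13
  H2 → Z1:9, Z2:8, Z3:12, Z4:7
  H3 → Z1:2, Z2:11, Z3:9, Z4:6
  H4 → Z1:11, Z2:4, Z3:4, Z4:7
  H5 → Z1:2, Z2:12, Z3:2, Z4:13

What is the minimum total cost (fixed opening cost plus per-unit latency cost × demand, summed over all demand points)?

300

Open {H2, H5}; cheapest assignment that respects the capacities:
  H2 (cap 14, load 13): Z2, Z4 — cost 8×8 + 5×7 = 99
  H5 (cap 25, load 16): Z1, Z3 — cost 8×2 + 8×2 = 32
  Shipping 131, fixed 169 → total 300.
  Any other capacity-feasible assignment to {H2, H5} ships for at least 131.
Compare {H3, H5}: its best feasible assignment gives total 361.
Compare {H4, H5}: its best feasible assignment gives total 363.
Every other set of open sites that can feasibly serve all demand totals ≥ 361 even under its best assignment. Minimum: 300.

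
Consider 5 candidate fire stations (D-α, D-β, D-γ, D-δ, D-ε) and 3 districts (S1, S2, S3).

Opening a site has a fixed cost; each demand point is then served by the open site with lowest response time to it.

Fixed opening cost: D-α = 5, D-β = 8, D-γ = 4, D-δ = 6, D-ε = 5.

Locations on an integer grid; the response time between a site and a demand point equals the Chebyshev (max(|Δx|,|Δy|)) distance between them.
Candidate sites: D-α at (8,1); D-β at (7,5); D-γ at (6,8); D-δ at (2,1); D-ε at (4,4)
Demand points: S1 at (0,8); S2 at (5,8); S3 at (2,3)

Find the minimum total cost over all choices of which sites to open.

15

Open {D-ε}: assign each demand point to its cheapest open site.
  S1→D-ε 4, S2→D-ε 4, S3→D-ε 2
  response time 10, fixed 5 → total 15.
Compare {D-γ}: response time 12 + fixed 4 = 16.
Compare {D-γ, D-ε}: response time 7 + fixed 9 = 16.
Compare {D-γ, D-δ}: response time 9 + fixed 10 = 19.
All other subsets cost ≥ 16. Minimum total cost: 15.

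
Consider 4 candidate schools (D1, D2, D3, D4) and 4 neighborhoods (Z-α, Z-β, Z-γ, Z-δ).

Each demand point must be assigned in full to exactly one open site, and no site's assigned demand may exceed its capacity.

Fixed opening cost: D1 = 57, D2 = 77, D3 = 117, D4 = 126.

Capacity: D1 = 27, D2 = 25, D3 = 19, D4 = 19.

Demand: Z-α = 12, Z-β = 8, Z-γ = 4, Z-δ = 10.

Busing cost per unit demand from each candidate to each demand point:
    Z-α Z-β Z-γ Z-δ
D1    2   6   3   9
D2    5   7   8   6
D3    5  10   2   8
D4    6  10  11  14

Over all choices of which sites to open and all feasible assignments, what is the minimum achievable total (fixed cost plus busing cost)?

Open {D1, D2}; cheapest assignment that respects the capacities:
  D1 (cap 27, load 24): Z-α, Z-β, Z-γ — cost 12×2 + 8×6 + 4×3 = 84
  D2 (cap 25, load 10): Z-δ — cost 10×6 = 60
  Shipping 144, fixed 134 → total 278.
  Any other capacity-feasible assignment to {D1, D2} ships for at least 144.
Compare {D1, D3}: its best feasible assignment gives total 334.
Compare {D2, D3}: its best feasible assignment gives total 378.
Every other set of open sites that can feasibly serve all demand totals ≥ 334 even under its best assignment. Minimum: 278.

278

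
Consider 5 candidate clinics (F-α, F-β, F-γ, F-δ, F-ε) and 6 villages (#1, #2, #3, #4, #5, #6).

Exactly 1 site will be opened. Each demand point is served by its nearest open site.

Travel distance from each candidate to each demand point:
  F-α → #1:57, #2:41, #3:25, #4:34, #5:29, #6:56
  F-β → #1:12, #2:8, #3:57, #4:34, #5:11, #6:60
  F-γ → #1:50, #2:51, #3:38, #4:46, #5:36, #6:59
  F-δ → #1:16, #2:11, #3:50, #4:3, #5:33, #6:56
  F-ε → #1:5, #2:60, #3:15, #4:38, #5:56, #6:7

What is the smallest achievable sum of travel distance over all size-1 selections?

Open {F-δ}.
  #1→F-δ 16, #2→F-δ 11, #3→F-δ 50, #4→F-δ 3, #5→F-δ 33, #6→F-δ 56  ⇒ total 169.
Compare {F-ε}: total 181.
Compare {F-β}: total 182.
No size-1 selection does better; minimum is 169.

169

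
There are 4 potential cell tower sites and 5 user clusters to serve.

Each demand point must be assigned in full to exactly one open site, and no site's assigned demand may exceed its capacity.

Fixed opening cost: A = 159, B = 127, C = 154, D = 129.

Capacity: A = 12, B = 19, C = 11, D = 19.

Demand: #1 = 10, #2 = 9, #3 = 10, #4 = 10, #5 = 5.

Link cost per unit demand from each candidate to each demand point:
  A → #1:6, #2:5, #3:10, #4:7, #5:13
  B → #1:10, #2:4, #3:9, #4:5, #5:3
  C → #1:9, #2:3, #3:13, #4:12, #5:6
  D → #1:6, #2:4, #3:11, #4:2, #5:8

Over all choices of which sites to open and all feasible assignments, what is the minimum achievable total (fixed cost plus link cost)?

Open {A, B, D}; cheapest assignment that respects the capacities:
  A (cap 12, load 10): #1 — cost 10×6 = 60
  B (cap 19, load 15): #3, #5 — cost 10×9 + 5×3 = 105
  D (cap 19, load 19): #2, #4 — cost 9×4 + 10×2 = 56
  Shipping 221, fixed 415 → total 636.
  Any other capacity-feasible assignment to {A, B, D} ships for at least 221.
Compare {B, C, D}: its best feasible assignment gives total 661.
Compare {A, B, C, D}: its best feasible assignment gives total 781.
Every other set of open sites that can feasibly serve all demand totals ≥ 661 even under its best assignment. Minimum: 636.

636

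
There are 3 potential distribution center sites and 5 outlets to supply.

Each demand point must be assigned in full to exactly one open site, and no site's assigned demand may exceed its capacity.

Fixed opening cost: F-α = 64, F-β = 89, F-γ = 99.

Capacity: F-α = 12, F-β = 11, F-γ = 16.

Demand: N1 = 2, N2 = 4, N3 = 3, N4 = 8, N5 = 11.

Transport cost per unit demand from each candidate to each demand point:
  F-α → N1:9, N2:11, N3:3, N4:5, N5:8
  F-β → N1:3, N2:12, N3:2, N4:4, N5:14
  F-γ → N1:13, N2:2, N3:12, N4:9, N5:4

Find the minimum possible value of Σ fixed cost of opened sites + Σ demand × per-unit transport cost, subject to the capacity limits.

Open {F-α, F-β, F-γ}; cheapest assignment that respects the capacities:
  F-α (cap 12, load 3): N3 — cost 3×3 = 9
  F-β (cap 11, load 10): N1, N4 — cost 2×3 + 8×4 = 38
  F-γ (cap 16, load 15): N2, N5 — cost 4×2 + 11×4 = 52
  Shipping 99, fixed 252 → total 351.
  Any other capacity-feasible assignment to {F-α, F-β, F-γ} ships for at least 99.
Compare {F-α, F-γ}: its best feasible assignment gives total 353.
Every other set of open sites that can feasibly serve all demand totals ≥ 353 even under its best assignment. Minimum: 351.

351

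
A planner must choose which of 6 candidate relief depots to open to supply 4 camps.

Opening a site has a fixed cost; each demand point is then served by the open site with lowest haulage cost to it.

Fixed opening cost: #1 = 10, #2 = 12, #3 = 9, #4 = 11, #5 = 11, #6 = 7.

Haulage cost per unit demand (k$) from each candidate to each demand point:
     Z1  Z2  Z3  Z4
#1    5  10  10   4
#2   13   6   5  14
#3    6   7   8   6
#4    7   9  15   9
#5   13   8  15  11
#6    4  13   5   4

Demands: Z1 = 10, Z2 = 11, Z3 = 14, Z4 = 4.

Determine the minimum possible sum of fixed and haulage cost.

Open {#2, #6}: assign each demand point to its cheapest open site.
  Z1→#6 10×4=40, Z2→#2 11×6=66, Z3→#2 14×5=70, Z4→#6 4×4=16
  haulage cost 192, fixed 19 → total 211.
Compare {#3, #6}: haulage cost 203 + fixed 16 = 219.
Compare {#2, #3, #6}: haulage cost 192 + fixed 28 = 220.
Compare {#1, #2, #6}: haulage cost 192 + fixed 29 = 221.
All other subsets cost ≥ 219. Minimum total cost: 211.

211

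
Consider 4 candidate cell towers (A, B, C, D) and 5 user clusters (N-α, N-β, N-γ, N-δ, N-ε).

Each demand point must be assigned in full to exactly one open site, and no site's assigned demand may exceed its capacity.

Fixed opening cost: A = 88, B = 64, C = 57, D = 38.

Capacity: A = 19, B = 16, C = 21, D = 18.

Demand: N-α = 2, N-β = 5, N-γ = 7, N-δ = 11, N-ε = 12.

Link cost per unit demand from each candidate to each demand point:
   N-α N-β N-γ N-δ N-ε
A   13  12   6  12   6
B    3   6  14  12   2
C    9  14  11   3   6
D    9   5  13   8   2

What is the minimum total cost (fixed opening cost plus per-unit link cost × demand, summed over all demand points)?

Open {C, D}; cheapest assignment that respects the capacities:
  C (cap 21, load 20): N-α, N-γ, N-δ — cost 2×9 + 7×11 + 11×3 = 128
  D (cap 18, load 17): N-β, N-ε — cost 5×5 + 12×2 = 49
  Shipping 177, fixed 95 → total 272.
  Any other capacity-feasible assignment to {C, D} ships for at least 177.
Compare {B, C, D}: its best feasible assignment gives total 324.
Compare {A, C, D}: its best feasible assignment gives total 325.
Every other set of open sites that can feasibly serve all demand totals ≥ 324 even under its best assignment. Minimum: 272.

272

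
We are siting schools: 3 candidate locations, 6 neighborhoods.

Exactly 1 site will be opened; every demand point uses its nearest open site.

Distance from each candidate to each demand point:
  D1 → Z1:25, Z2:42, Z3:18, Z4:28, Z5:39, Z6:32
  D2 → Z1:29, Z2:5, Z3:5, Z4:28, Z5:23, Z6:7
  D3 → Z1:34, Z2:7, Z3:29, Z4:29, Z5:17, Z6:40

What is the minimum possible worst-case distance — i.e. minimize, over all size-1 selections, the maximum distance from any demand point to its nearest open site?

29

Open {D2}.
  Farthest demand point is Z1 at distance 29 (to D2); all others are ≤ 29.
With {D3} the worst case is 40.
With {D1} the worst case is 42.
No size-1 selection achieves below 29.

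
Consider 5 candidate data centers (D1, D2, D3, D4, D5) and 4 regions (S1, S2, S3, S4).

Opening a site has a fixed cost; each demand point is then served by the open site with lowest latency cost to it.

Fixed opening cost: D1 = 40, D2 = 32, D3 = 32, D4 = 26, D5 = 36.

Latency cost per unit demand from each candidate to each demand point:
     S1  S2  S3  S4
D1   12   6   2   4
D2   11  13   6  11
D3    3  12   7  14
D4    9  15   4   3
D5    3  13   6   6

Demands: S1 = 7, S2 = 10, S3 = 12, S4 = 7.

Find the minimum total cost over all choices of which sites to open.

Open {D1, D3}: assign each demand point to its cheapest open site.
  S1→D3 7×3=21, S2→D1 10×6=60, S3→D1 12×2=24, S4→D1 7×4=28
  latency cost 133, fixed 72 → total 205.
Compare {D1, D5}: latency cost 133 + fixed 76 = 209.
Compare {D1, D3, D4}: latency cost 126 + fixed 98 = 224.
Compare {D1, D4, D5}: latency cost 126 + fixed 102 = 228.
All other subsets cost ≥ 209. Minimum total cost: 205.

205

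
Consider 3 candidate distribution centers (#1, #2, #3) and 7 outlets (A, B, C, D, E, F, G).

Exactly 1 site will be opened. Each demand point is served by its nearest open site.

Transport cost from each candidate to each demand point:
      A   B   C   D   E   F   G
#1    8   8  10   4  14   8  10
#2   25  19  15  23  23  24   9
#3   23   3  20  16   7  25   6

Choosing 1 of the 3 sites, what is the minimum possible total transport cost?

62

Open {#1}.
  A→#1 8, B→#1 8, C→#1 10, D→#1 4, E→#1 14, F→#1 8, G→#1 10  ⇒ total 62.
Compare {#3}: total 100.
Compare {#2}: total 138.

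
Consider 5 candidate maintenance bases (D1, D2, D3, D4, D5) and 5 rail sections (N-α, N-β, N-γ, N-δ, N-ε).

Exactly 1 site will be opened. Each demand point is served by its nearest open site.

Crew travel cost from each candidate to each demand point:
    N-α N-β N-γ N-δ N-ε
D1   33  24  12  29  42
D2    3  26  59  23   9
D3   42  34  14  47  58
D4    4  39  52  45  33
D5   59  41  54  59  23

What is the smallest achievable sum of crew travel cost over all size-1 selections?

120

Open {D2}.
  N-α→D2 3, N-β→D2 26, N-γ→D2 59, N-δ→D2 23, N-ε→D2 9  ⇒ total 120.
Compare {D1}: total 140.
Compare {D4}: total 173.
No size-1 selection does better; minimum is 120.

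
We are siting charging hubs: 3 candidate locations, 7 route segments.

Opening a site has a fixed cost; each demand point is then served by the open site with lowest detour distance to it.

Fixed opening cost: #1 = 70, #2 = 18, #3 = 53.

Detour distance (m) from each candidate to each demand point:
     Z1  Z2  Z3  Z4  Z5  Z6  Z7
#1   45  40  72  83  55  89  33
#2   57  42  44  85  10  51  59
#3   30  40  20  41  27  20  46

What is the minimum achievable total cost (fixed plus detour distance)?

Open {#3}: assign each demand point to its cheapest open site.
  Z1→#3 30, Z2→#3 40, Z3→#3 20, Z4→#3 41, Z5→#3 27, Z6→#3 20, Z7→#3 46
  detour distance 224, fixed 53 → total 277.
Compare {#2, #3}: detour distance 207 + fixed 71 = 278.
Compare {#1, #3}: detour distance 211 + fixed 123 = 334.
Compare {#1, #2, #3}: detour distance 194 + fixed 141 = 335.
All other subsets cost ≥ 278. Minimum total cost: 277.

277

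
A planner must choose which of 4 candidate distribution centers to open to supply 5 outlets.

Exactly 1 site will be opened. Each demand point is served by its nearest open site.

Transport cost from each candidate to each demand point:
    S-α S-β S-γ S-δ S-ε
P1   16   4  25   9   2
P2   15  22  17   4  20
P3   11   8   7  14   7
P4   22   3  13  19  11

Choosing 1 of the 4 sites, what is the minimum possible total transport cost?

Open {P3}.
  S-α→P3 11, S-β→P3 8, S-γ→P3 7, S-δ→P3 14, S-ε→P3 7  ⇒ total 47.
Compare {P1}: total 56.
Compare {P4}: total 68.
No size-1 selection does better; minimum is 47.

47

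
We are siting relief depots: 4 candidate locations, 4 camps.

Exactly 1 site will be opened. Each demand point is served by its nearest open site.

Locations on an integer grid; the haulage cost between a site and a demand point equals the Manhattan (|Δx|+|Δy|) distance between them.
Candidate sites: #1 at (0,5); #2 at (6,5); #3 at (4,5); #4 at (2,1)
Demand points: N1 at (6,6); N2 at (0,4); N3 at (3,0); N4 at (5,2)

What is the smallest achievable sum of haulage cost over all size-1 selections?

Open {#3}.
  N1→#3 3, N2→#3 5, N3→#3 6, N4→#3 4  ⇒ total 18.
Compare {#2}: total 20.
Compare {#4}: total 20.
No size-1 selection does better; minimum is 18.

18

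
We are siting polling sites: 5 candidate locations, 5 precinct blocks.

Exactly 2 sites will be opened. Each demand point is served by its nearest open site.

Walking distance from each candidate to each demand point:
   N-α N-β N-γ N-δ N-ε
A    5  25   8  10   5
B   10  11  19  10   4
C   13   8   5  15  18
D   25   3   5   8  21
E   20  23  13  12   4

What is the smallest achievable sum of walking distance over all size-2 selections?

26

Open {A, D}.
  N-α→A 5, N-β→D 3, N-γ→D 5, N-δ→D 8, N-ε→A 5  ⇒ total 26.
Compare {B, D}: total 30.
Compare {A, C}: total 33.
No size-2 selection does better; minimum is 26.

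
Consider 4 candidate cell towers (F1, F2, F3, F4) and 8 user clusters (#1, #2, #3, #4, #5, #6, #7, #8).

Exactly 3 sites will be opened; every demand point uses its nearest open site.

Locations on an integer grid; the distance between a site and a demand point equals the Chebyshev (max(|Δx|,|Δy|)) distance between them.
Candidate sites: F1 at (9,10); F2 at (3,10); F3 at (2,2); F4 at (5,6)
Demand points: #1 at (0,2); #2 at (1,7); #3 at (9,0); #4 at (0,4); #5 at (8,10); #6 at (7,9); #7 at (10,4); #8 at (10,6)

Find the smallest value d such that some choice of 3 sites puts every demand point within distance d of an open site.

Open {F1, F2, F4}.
  Farthest demand point is #3 at distance 6 (to F4); all others are ≤ 6.
With {F1, F3, F4} the worst case is 6.
With {F2, F3, F4} the worst case is 6.
No size-3 selection achieves below 6.

6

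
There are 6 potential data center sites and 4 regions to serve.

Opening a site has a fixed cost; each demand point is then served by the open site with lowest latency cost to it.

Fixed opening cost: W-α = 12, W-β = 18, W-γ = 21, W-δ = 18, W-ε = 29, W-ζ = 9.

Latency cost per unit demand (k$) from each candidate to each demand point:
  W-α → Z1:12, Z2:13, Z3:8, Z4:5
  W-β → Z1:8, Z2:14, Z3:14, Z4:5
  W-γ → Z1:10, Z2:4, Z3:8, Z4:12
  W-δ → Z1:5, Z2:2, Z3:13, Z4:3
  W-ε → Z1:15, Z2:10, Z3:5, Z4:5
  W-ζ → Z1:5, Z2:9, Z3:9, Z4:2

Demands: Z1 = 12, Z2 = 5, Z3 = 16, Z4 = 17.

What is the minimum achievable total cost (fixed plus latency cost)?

Open {W-δ, W-ε, W-ζ}: assign each demand point to its cheapest open site.
  Z1→W-δ 12×5=60, Z2→W-δ 5×2=10, Z3→W-ε 16×5=80, Z4→W-ζ 17×2=34
  latency cost 184, fixed 56 → total 240.
Compare {W-δ, W-ε}: latency cost 201 + fixed 47 = 248.
Compare {W-α, W-δ, W-ε, W-ζ}: latency cost 184 + fixed 68 = 252.
Compare {W-γ, W-ε, W-ζ}: latency cost 194 + fixed 59 = 253.
All other subsets cost ≥ 248. Minimum total cost: 240.

240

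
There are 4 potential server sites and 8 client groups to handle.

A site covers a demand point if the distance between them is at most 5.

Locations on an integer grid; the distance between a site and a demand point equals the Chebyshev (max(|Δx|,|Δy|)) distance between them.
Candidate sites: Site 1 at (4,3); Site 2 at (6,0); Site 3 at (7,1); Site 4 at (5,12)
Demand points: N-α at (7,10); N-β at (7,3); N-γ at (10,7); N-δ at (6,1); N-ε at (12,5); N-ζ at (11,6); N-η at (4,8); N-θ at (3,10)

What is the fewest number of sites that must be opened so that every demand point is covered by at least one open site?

Coverage sets (demand points within 5 of each site):
  Site 1: {N-β, N-δ, N-η}
  Site 2: {N-β, N-δ}
  Site 3: {N-β, N-δ, N-ε, N-ζ}
  Site 4: {N-α, N-γ, N-η, N-θ}
No single site covers all 8 demand points.
But {Site 3, Site 4} covers everything, so the minimum is 2.

2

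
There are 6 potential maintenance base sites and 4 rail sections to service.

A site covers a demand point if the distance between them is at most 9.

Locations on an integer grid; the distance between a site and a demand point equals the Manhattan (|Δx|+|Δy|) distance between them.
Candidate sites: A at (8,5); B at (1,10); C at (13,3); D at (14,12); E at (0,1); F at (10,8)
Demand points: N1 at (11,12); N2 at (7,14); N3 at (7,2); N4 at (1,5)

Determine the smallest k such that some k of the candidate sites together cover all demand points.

2

Coverage sets (demand points within 9 of each site):
  A: {N3, N4}
  B: {N4}
  C: {N3}
  D: {N1, N2}
  E: {N3, N4}
  F: {N1, N2, N3}
No single site covers all 4 demand points.
But {A, D} covers everything, so the minimum is 2.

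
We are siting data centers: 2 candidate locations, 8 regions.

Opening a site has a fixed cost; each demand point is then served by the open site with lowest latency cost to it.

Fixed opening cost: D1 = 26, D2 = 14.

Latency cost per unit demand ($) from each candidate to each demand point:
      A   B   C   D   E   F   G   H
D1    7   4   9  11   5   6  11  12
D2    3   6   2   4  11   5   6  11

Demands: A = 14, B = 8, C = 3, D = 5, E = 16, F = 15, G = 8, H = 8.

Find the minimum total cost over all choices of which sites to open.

Open {D1, D2}: assign each demand point to its cheapest open site.
  A→D2 14×3=42, B→D1 8×4=32, C→D2 3×2=6, D→D2 5×4=20, E→D1 16×5=80, F→D2 15×5=75, G→D2 8×6=48, H→D2 8×11=88
  latency cost 391, fixed 40 → total 431.
Compare {D2}: latency cost 503 + fixed 14 = 517.
Compare {D1}: latency cost 566 + fixed 26 = 592.

431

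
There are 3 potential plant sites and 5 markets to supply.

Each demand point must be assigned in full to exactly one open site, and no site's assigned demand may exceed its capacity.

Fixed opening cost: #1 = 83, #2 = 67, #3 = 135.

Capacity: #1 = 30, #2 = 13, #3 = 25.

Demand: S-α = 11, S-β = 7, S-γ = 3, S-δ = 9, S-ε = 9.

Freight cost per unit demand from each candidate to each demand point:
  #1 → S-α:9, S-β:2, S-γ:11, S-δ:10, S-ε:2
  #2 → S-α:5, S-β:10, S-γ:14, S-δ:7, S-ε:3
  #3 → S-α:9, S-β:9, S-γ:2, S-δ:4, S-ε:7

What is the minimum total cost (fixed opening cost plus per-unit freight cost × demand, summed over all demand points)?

360

Open {#1, #2}; cheapest assignment that respects the capacities:
  #1 (cap 30, load 28): S-β, S-γ, S-δ, S-ε — cost 7×2 + 3×11 + 9×10 + 9×2 = 155
  #2 (cap 13, load 11): S-α — cost 11×5 = 55
  Shipping 210, fixed 150 → total 360.
  Any other capacity-feasible assignment to {#1, #2} ships for at least 210.
Compare {#1, #3}: its best feasible assignment gives total 391.
Compare {#1, #2, #3}: its best feasible assignment gives total 414.
Every other set of open sites that can feasibly serve all demand totals ≥ 391 even under its best assignment. Minimum: 360.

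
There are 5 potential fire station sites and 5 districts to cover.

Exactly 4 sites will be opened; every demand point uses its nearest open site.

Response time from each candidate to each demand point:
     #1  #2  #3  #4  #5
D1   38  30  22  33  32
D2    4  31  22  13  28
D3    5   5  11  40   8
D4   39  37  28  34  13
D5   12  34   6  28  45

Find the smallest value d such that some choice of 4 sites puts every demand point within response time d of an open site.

13

Open {D1, D2, D3, D4}.
  Farthest demand point is #4 at response time 13 (to D2); all others are ≤ 13.
With {D1, D2, D3, D5} the worst case is 13.
With {D2, D3, D4, D5} the worst case is 13.
No size-4 selection achieves below 13.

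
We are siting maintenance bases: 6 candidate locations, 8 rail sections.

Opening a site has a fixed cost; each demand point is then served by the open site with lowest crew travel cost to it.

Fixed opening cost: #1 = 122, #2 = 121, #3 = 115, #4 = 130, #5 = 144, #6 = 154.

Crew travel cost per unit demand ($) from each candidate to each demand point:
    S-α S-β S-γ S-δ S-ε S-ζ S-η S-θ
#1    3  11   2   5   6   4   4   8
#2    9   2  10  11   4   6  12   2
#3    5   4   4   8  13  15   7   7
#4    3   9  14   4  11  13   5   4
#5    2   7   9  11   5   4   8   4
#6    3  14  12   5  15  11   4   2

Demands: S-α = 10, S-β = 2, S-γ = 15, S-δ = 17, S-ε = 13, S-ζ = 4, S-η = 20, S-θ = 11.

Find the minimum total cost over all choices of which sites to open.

Open {#1}: assign each demand point to its cheapest open site.
  S-α→#1 10×3=30, S-β→#1 2×11=22, S-γ→#1 15×2=30, S-δ→#1 17×5=85, S-ε→#1 13×6=78, S-ζ→#1 4×4=16, S-η→#1 20×4=80, S-θ→#1 11×8=88
  crew travel cost 429, fixed 122 → total 551.
Compare {#1, #2}: crew travel cost 319 + fixed 243 = 562.
Compare {#1, #4}: crew travel cost 364 + fixed 252 = 616.
Compare {#1, #5}: crew travel cost 354 + fixed 266 = 620.
All other subsets cost ≥ 562. Minimum total cost: 551.

551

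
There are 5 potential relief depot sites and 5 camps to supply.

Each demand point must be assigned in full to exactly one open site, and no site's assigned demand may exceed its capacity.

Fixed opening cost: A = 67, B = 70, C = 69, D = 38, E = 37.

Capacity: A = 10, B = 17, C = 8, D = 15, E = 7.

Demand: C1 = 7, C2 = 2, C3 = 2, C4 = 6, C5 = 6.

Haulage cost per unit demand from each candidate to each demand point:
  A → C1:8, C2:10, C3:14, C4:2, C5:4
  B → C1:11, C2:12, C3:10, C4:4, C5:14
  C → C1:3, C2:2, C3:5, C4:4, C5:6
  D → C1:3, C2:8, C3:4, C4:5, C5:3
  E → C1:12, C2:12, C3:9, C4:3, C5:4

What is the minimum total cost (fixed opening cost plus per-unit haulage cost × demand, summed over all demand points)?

Open {C, D}; cheapest assignment that respects the capacities:
  C (cap 8, load 8): C2, C4 — cost 2×2 + 6×4 = 28
  D (cap 15, load 15): C1, C3, C5 — cost 7×3 + 2×4 + 6×3 = 47
  Shipping 75, fixed 107 → total 182.
  Any other capacity-feasible assignment to {C, D} ships for at least 75.
Compare {A, D}: its best feasible assignment gives total 184.
Compare {B, D}: its best feasible assignment gives total 203.
Every other set of open sites that can feasibly serve all demand totals ≥ 184 even under its best assignment. Minimum: 182.

182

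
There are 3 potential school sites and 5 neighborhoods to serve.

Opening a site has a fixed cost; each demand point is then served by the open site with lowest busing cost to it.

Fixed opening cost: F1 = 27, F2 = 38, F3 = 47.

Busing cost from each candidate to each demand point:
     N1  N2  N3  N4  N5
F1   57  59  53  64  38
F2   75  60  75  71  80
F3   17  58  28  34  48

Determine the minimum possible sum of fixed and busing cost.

Open {F3}: assign each demand point to its cheapest open site.
  N1→F3 17, N2→F3 58, N3→F3 28, N4→F3 34, N5→F3 48
  busing cost 185, fixed 47 → total 232.
Compare {F1, F3}: busing cost 175 + fixed 74 = 249.
Compare {F2, F3}: busing cost 185 + fixed 85 = 270.
Compare {F1, F2, F3}: busing cost 175 + fixed 112 = 287.
All other subsets cost ≥ 249. Minimum total cost: 232.

232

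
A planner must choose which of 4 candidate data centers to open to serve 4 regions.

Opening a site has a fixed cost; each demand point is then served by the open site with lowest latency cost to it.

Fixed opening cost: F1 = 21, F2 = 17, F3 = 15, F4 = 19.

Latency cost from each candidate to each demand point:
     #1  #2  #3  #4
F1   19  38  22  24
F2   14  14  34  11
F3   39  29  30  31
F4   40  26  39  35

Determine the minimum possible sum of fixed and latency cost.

Open {F2}: assign each demand point to its cheapest open site.
  #1→F2 14, #2→F2 14, #3→F2 34, #4→F2 11
  latency cost 73, fixed 17 → total 90.
Compare {F1, F2}: latency cost 61 + fixed 38 = 99.
Compare {F2, F3}: latency cost 69 + fixed 32 = 101.
Compare {F2, F4}: latency cost 73 + fixed 36 = 109.
All other subsets cost ≥ 99. Minimum total cost: 90.

90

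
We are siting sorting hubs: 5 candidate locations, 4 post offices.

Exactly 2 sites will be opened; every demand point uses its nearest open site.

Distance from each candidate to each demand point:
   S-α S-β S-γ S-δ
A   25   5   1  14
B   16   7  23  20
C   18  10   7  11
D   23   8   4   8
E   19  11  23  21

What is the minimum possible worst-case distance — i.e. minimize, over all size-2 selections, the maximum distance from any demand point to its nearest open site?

Open {A, B}.
  Farthest demand point is S-α at distance 16 (to B); all others are ≤ 16.
With {B, C} the worst case is 16.
With {B, D} the worst case is 16.
No size-2 selection achieves below 16.

16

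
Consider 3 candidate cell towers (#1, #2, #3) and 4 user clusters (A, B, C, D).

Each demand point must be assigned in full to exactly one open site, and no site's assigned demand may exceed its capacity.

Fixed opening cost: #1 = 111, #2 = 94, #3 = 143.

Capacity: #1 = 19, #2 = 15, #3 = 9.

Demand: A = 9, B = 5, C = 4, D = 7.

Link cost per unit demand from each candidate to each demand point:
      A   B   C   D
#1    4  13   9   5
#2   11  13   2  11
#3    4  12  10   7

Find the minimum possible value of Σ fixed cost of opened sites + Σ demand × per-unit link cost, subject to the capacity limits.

349

Open {#1, #2}; cheapest assignment that respects the capacities:
  #1 (cap 19, load 16): A, D — cost 9×4 + 7×5 = 71
  #2 (cap 15, load 9): B, C — cost 5×13 + 4×2 = 73
  Shipping 144, fixed 205 → total 349.
  Any other capacity-feasible assignment to {#1, #2} ships for at least 144.
Compare {#1, #3}: its best feasible assignment gives total 425.
Compare {#1, #2, #3}: its best feasible assignment gives total 487.
Every other set of open sites that can feasibly serve all demand totals ≥ 425 even under its best assignment. Minimum: 349.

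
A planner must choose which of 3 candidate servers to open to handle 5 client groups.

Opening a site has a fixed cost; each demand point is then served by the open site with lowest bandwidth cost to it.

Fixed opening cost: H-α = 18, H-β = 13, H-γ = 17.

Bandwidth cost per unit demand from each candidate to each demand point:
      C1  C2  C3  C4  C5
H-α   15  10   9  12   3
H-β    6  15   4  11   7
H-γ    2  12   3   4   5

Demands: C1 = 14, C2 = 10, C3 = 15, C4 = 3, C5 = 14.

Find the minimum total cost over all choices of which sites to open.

262

Open {H-α, H-γ}: assign each demand point to its cheapest open site.
  C1→H-γ 14×2=28, C2→H-α 10×10=100, C3→H-γ 15×3=45, C4→H-γ 3×4=12, C5→H-α 14×3=42
  bandwidth cost 227, fixed 35 → total 262.
Compare {H-α, H-β, H-γ}: bandwidth cost 227 + fixed 48 = 275.
Compare {H-γ}: bandwidth cost 275 + fixed 17 = 292.
Compare {H-β, H-γ}: bandwidth cost 275 + fixed 30 = 305.
All other subsets cost ≥ 275. Minimum total cost: 262.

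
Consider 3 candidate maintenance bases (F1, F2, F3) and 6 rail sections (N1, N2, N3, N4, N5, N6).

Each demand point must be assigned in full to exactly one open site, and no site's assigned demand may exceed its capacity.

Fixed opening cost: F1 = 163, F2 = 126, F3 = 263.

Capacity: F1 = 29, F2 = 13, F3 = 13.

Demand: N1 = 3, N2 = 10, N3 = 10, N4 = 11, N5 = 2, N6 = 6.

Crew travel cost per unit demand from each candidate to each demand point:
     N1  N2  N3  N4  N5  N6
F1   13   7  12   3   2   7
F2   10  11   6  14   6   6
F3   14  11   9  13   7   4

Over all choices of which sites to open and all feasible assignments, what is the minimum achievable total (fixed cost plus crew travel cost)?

528

Open {F1, F2}; cheapest assignment that respects the capacities:
  F1 (cap 29, load 29): N2, N4, N5, N6 — cost 10×7 + 11×3 + 2×2 + 6×7 = 149
  F2 (cap 13, load 13): N1, N3 — cost 3×10 + 10×6 = 90
  Shipping 239, fixed 289 → total 528.
  Any other capacity-feasible assignment to {F1, F2} ships for at least 239.
Compare {F1, F3}: its best feasible assignment gives total 707.
Compare {F1, F2, F3}: its best feasible assignment gives total 773.
Every other set of open sites that can feasibly serve all demand totals ≥ 707 even under its best assignment. Minimum: 528.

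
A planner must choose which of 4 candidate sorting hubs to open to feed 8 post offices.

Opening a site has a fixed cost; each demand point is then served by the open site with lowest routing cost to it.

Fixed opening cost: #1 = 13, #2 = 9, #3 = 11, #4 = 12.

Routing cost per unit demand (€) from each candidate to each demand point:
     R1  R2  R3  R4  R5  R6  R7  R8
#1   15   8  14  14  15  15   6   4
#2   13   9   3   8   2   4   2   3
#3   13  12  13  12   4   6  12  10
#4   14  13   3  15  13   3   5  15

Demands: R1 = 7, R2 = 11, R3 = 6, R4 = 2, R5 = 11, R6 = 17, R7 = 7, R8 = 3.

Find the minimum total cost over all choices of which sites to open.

341

Open {#2, #4}: assign each demand point to its cheapest open site.
  R1→#2 7×13=91, R2→#2 11×9=99, R3→#2 6×3=18, R4→#2 2×8=16, R5→#2 11×2=22, R6→#4 17×3=51, R7→#2 7×2=14, R8→#2 3×3=9
  routing cost 320, fixed 21 → total 341.
Compare {#1, #2, #4}: routing cost 309 + fixed 34 = 343.
Compare {#2}: routing cost 337 + fixed 9 = 346.
Compare {#1, #2}: routing cost 326 + fixed 22 = 348.
All other subsets cost ≥ 343. Minimum total cost: 341.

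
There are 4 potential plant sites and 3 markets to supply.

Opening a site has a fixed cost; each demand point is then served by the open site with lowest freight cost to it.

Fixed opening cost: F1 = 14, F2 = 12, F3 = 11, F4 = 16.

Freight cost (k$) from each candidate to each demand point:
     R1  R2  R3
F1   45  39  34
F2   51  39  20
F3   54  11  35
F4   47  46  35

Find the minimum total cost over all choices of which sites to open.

105

Open {F2, F3}: assign each demand point to its cheapest open site.
  R1→F2 51, R2→F3 11, R3→F2 20
  freight cost 82, fixed 23 → total 105.
Compare {F3}: freight cost 100 + fixed 11 = 111.
Compare {F1, F2, F3}: freight cost 76 + fixed 37 = 113.
Compare {F1, F3}: freight cost 90 + fixed 25 = 115.
All other subsets cost ≥ 111. Minimum total cost: 105.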